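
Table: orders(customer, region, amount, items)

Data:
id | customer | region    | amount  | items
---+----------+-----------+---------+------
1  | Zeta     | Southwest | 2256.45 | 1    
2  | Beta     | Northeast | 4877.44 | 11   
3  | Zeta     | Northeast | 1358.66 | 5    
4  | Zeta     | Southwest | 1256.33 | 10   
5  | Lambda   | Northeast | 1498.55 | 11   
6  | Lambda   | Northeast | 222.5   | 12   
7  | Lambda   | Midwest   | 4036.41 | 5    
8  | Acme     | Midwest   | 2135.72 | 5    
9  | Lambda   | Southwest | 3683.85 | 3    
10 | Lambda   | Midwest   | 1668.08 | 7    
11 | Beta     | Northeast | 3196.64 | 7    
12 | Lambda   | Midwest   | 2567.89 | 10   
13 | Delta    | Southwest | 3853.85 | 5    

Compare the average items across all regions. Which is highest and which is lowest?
SELECT region, AVG(items)
FROM orders
GROUP BY region
ORDER BY AVG(items)

All groups:
  Southwest: 4.75
  Midwest: 6.75
  Northeast: 9.20

Highest: Northeast (9.20)
Lowest: Southwest (4.75)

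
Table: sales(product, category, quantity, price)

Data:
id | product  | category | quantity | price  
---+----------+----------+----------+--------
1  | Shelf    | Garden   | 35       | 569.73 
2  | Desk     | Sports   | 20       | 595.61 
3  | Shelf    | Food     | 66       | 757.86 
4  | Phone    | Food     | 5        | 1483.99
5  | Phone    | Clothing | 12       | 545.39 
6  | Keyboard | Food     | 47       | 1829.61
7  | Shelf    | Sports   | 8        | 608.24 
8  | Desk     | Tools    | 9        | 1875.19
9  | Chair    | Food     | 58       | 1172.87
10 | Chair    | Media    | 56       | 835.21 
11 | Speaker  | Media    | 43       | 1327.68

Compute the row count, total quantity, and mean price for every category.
SELECT category,
       COUNT(*) as cnt,
       SUM(quantity) as total_quantity,
       AVG(price) as avg_price
FROM sales
GROUP BY category

Result:
  Clothing: 1 records, 12 total quantity, 545.39 avg price
  Food: 4 records, 176 total quantity, 1311.08 avg price
  Garden: 1 records, 35 total quantity, 569.73 avg price
  Media: 2 records, 99 total quantity, 1081.45 avg price
  Sports: 2 records, 28 total quantity, 601.93 avg price
  Tools: 1 records, 9 total quantity, 1875.19 avg price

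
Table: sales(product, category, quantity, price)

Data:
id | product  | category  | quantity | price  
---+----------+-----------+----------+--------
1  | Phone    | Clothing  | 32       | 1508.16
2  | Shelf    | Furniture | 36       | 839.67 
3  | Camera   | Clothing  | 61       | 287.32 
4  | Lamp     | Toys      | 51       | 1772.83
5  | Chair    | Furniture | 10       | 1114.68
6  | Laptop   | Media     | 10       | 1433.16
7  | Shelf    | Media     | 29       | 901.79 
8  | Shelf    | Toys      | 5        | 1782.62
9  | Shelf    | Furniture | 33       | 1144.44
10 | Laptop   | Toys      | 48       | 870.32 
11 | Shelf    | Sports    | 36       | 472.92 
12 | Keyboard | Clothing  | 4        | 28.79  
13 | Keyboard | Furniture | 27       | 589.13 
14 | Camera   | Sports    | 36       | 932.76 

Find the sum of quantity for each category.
SELECT category, SUM(quantity) as result
FROM sales
GROUP BY category

Result:
  Clothing: 97
  Furniture: 106
  Media: 39
  Sports: 72
  Toys: 104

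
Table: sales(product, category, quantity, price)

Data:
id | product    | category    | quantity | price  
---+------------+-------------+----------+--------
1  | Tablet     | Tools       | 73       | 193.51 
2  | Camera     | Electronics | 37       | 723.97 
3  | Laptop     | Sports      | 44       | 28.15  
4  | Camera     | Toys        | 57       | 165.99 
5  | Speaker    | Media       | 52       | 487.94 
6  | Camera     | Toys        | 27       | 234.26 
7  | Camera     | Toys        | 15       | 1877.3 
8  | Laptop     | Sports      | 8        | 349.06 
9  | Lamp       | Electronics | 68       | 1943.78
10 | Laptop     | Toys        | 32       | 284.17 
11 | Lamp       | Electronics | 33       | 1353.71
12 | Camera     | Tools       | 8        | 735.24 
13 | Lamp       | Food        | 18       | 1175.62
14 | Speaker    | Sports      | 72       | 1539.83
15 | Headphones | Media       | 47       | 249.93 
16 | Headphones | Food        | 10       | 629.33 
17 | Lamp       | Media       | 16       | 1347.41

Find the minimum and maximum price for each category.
SELECT category, MIN(price), MAX(price)
FROM sales
GROUP BY category

Result:
  Electronics: min=723.97, max=1943.78
  Food: min=629.33, max=1175.62
  Media: min=249.93, max=1347.41
  Sports: min=28.15, max=1539.83
  Tools: min=193.51, max=735.24
  Toys: min=165.99, max=1877.30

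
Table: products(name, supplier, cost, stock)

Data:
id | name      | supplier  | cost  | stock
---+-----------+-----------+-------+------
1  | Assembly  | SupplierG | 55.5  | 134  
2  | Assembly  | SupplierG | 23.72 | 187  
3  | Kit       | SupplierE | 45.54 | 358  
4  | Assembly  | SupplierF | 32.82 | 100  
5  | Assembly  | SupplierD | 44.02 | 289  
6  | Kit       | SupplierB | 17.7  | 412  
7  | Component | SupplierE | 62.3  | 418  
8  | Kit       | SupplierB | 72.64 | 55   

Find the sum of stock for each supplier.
SELECT supplier, SUM(stock) as result
FROM products
GROUP BY supplier

Result:
  SupplierB: 467
  SupplierD: 289
  SupplierE: 776
  SupplierF: 100
  SupplierG: 321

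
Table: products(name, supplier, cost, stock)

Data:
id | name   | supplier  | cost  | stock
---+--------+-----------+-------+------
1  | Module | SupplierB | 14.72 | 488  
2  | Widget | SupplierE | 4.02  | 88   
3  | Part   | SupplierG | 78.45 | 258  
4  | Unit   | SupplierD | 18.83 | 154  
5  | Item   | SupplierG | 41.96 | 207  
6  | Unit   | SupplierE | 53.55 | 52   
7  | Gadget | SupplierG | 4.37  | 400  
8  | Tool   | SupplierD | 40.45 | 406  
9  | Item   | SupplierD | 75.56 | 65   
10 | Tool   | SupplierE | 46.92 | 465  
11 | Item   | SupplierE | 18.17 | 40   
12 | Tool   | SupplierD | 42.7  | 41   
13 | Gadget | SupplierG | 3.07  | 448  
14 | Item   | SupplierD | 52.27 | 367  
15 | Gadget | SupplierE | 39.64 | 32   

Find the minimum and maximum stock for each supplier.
SELECT supplier, MIN(stock), MAX(stock)
FROM products
GROUP BY supplier

Result:
  SupplierB: min=488, max=488
  SupplierD: min=41, max=406
  SupplierE: min=32, max=465
  SupplierG: min=207, max=448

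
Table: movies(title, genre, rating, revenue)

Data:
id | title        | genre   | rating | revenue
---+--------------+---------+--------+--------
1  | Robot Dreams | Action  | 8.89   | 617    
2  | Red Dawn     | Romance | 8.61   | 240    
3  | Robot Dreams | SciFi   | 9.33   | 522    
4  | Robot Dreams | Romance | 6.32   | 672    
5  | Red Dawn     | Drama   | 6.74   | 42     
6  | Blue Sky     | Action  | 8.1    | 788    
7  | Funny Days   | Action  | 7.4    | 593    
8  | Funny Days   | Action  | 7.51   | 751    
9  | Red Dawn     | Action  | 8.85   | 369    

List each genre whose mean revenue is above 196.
SELECT genre, AVG(revenue)
FROM movies
GROUP BY genre
HAVING AVG(revenue) > 196

Result:
  Action: avg=623.60
  Romance: avg=456.00
  SciFi: avg=522.00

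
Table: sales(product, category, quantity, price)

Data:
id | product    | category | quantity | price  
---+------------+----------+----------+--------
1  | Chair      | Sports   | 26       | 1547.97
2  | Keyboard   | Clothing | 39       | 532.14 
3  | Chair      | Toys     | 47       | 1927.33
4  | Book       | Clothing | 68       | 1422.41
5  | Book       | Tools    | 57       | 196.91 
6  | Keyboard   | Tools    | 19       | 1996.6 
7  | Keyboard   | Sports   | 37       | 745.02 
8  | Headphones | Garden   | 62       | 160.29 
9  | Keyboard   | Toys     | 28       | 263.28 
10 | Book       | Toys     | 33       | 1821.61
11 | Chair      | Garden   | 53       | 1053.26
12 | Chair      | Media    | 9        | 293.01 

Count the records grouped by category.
SELECT category, COUNT(*) as count
FROM sales
GROUP BY category

Result:
  Clothing: 2
  Garden: 2
  Media: 1
  Sports: 2
  Tools: 2
  Toys: 3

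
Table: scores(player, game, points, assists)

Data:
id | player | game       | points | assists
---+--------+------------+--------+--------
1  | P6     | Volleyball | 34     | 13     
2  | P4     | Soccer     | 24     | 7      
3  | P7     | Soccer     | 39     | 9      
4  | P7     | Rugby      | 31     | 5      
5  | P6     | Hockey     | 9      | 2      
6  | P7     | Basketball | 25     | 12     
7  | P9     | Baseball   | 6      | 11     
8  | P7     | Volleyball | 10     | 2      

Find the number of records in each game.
SELECT game, COUNT(*) as count
FROM scores
GROUP BY game

Result:
  Baseball: 1
  Basketball: 1
  Hockey: 1
  Rugby: 1
  Soccer: 2
  Volleyball: 2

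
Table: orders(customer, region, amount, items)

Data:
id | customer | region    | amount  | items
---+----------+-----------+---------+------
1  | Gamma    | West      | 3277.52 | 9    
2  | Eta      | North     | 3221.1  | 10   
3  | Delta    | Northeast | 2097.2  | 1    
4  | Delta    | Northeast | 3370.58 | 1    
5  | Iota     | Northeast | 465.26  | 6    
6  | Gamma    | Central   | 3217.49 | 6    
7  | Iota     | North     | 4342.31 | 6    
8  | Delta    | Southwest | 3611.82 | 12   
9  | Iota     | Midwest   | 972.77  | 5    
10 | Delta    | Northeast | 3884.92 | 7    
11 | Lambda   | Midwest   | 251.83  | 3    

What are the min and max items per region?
SELECT region, MIN(items), MAX(items)
FROM orders
GROUP BY region

Result:
  Central: min=6, max=6
  Midwest: min=3, max=5
  North: min=6, max=10
  Northeast: min=1, max=7
  Southwest: min=12, max=12
  West: min=9, max=9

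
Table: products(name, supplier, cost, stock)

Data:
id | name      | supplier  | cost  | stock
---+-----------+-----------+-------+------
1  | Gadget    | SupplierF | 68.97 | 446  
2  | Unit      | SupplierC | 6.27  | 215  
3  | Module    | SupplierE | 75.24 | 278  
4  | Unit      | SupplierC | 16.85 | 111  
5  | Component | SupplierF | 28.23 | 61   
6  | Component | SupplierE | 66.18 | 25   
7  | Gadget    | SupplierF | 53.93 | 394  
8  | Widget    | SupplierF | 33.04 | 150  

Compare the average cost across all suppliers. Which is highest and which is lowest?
SELECT supplier, AVG(cost)
FROM products
GROUP BY supplier
ORDER BY AVG(cost)

All groups:
  SupplierC: 11.56
  SupplierF: 46.04
  SupplierE: 70.71

Highest: SupplierE (70.71)
Lowest: SupplierC (11.56)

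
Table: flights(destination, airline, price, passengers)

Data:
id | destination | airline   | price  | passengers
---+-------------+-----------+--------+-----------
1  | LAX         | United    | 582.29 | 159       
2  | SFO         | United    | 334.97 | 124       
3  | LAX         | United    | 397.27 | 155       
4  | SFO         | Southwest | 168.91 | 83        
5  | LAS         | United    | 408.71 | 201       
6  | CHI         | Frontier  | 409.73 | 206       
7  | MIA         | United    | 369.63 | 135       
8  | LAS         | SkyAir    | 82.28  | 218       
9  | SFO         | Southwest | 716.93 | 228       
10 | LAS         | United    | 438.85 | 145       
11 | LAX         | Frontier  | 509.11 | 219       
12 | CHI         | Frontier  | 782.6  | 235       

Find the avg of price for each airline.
SELECT airline, AVG(price) as result
FROM flights
GROUP BY airline

Result:
  Frontier: 567.15
  SkyAir: 82.28
  Southwest: 442.92
  United: 421.95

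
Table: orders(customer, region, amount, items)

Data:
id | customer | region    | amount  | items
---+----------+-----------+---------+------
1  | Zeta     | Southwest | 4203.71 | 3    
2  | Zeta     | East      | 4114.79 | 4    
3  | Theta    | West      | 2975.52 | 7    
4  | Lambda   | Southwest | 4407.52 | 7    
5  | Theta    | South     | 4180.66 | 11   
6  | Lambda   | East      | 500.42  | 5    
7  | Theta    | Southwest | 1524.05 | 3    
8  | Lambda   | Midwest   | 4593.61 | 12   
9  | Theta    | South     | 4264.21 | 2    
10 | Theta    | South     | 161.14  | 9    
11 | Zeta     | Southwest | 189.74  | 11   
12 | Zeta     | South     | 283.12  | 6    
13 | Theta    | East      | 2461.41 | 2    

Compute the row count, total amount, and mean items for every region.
SELECT region,
       COUNT(*) as cnt,
       SUM(amount) as total_amount,
       AVG(items) as avg_items
FROM orders
GROUP BY region

Result:
  East: 3 records, 7076.62 total amount, 3.67 avg items
  Midwest: 1 records, 4593.61 total amount, 12.00 avg items
  South: 4 records, 8889.13 total amount, 7.00 avg items
  Southwest: 4 records, 10325.02 total amount, 6.00 avg items
  West: 1 records, 2975.52 total amount, 7.00 avg items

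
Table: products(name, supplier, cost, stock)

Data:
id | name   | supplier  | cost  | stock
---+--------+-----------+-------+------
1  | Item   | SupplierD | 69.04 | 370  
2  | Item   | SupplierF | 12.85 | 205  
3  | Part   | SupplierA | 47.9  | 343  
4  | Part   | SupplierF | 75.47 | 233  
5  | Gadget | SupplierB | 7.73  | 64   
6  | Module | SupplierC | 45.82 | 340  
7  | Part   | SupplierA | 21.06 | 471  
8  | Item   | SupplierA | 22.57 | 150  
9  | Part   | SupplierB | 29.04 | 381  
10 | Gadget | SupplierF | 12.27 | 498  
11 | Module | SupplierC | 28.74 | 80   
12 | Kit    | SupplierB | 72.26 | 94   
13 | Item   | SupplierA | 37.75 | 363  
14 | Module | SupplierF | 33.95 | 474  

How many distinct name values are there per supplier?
SELECT supplier, COUNT(DISTINCT name)
FROM products
GROUP BY supplier

Result:
  SupplierA: 2 distinct
  SupplierB: 3 distinct
  SupplierC: 1 distinct
  SupplierD: 1 distinct
  SupplierF: 4 distinct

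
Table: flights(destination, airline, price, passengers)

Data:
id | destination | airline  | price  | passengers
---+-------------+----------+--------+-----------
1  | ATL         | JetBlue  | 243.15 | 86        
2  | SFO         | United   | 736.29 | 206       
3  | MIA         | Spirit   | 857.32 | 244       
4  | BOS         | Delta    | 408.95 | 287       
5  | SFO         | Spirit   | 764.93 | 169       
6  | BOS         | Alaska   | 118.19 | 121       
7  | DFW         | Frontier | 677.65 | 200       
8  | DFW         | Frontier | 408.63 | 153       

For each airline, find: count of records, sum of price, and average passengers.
SELECT airline,
       COUNT(*) as cnt,
       SUM(price) as total_price,
       AVG(passengers) as avg_passengers
FROM flights
GROUP BY airline

Result:
  Alaska: 1 records, 118.19 total price, 121.00 avg passengers
  Delta: 1 records, 408.95 total price, 287.00 avg passengers
  Frontier: 2 records, 1086.28 total price, 176.50 avg passengers
  JetBlue: 1 records, 243.15 total price, 86.00 avg passengers
  Spirit: 2 records, 1622.25 total price, 206.50 avg passengers
  United: 1 records, 736.29 total price, 206.00 avg passengers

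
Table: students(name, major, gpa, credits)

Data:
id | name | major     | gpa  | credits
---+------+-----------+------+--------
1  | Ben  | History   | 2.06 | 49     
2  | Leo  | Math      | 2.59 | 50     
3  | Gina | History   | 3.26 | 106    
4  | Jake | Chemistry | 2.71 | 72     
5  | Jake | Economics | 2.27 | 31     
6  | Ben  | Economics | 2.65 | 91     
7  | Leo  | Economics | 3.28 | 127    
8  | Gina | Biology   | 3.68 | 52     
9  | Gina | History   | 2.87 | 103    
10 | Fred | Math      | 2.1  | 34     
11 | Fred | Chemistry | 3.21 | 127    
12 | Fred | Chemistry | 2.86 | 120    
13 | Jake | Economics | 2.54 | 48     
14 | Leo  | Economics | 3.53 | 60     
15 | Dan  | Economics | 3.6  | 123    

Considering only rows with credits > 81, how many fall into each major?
SELECT major, COUNT(*)
FROM students
WHERE credits > 81
GROUP BY major

Note: WHERE filters rows before grouping.

Result:
  Chemistry: 2
  Economics: 3
  History: 2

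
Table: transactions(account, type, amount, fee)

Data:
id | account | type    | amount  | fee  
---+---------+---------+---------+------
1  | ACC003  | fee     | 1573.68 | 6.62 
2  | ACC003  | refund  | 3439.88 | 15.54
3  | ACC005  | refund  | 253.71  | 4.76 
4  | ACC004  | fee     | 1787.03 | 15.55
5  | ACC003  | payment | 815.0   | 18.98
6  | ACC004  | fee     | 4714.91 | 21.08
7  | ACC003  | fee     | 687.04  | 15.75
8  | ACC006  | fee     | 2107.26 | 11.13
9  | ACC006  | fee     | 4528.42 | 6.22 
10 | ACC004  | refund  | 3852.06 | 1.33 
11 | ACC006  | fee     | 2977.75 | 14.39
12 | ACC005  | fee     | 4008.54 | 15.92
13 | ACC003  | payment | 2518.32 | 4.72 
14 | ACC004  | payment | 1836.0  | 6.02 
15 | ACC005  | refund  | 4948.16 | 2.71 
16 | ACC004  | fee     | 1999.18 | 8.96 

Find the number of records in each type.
SELECT type, COUNT(*) as count
FROM transactions
GROUP BY type

Result:
  fee: 9
  payment: 3
  refund: 4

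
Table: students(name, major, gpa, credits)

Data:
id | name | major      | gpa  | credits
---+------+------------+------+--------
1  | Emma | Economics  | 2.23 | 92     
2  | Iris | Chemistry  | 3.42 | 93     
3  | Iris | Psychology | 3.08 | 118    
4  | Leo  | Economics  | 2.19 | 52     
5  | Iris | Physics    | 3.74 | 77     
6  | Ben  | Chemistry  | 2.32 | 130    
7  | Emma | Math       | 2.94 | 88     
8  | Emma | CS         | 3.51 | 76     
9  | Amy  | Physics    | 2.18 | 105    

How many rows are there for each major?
SELECT major, COUNT(*) as count
FROM students
GROUP BY major

Result:
  CS: 1
  Chemistry: 2
  Economics: 2
  Math: 1
  Physics: 2
  Psychology: 1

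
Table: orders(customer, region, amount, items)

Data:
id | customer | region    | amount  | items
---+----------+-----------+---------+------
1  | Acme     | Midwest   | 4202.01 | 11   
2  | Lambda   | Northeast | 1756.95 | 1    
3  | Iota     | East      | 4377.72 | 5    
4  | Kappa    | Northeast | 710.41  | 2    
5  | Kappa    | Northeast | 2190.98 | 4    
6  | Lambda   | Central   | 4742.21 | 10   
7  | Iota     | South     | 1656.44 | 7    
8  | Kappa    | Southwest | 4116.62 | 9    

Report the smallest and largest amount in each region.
SELECT region, MIN(amount), MAX(amount)
FROM orders
GROUP BY region

Result:
  Central: min=4742.21, max=4742.21
  East: min=4377.72, max=4377.72
  Midwest: min=4202.01, max=4202.01
  Northeast: min=710.41, max=2190.98
  South: min=1656.44, max=1656.44
  Southwest: min=4116.62, max=4116.62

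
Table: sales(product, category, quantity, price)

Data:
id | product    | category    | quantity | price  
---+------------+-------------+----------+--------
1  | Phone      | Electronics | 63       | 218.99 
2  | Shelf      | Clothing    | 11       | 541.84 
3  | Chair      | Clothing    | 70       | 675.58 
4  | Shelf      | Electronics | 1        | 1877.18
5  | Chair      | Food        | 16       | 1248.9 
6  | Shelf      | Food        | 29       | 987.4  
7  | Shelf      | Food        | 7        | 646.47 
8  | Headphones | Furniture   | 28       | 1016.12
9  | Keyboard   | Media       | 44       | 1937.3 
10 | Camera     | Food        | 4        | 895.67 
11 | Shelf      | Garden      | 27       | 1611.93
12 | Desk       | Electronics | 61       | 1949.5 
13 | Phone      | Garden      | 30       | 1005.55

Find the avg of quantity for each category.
SELECT category, AVG(quantity) as result
FROM sales
GROUP BY category

Result:
  Clothing: 40.50
  Electronics: 41.67
  Food: 14.00
  Furniture: 28.00
  Garden: 28.50
  Media: 44.00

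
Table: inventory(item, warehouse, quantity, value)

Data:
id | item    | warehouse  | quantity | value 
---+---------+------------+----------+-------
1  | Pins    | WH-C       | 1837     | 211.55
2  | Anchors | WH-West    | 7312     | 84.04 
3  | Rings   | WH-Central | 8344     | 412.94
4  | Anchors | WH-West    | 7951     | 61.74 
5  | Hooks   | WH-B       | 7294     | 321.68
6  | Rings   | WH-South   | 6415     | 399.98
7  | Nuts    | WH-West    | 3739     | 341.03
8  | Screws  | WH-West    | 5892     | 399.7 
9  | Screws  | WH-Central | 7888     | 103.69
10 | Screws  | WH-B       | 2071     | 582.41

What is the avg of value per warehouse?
SELECT warehouse, AVG(value) as result
FROM inventory
GROUP BY warehouse

Result:
  WH-B: 452.05
  WH-C: 211.55
  WH-Central: 258.32
  WH-South: 399.98
  WH-West: 221.63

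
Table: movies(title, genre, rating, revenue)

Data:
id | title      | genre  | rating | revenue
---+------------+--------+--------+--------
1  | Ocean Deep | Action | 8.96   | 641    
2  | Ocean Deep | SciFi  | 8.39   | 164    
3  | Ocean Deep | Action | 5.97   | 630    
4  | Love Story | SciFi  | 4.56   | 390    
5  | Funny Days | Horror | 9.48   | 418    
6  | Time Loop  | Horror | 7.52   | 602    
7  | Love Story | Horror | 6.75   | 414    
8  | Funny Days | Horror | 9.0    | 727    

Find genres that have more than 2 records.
SELECT genre, COUNT(*) as cnt
FROM movies
GROUP BY genre
HAVING COUNT(*) > 2

Result:
  Horror: 4

Note: HAVING filters groups after aggregation, WHERE filters rows before.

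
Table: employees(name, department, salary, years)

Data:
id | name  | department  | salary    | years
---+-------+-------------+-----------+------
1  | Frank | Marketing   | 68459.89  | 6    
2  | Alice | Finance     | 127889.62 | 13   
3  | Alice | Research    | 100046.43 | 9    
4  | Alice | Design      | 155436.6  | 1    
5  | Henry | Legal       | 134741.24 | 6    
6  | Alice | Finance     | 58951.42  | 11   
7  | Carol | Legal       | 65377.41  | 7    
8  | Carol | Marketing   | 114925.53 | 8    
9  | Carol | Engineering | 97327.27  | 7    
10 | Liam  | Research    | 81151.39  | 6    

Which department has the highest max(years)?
SELECT department, MAX(years) as val
FROM employees
GROUP BY department
ORDER BY val DESC
LIMIT 1

Result: Finance with max(years) = 13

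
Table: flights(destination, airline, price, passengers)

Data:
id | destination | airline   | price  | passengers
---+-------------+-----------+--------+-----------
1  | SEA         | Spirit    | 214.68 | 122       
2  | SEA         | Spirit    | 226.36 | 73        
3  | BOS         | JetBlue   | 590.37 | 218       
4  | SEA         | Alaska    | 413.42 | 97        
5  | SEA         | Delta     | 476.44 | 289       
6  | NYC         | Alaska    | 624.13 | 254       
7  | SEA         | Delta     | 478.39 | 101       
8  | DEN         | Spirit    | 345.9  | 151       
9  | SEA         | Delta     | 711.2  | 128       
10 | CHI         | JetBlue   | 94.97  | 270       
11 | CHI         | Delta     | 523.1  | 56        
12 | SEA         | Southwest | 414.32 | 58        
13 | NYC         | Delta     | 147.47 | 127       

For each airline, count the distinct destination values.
SELECT airline, COUNT(DISTINCT destination)
FROM flights
GROUP BY airline

Result:
  Alaska: 2 distinct
  Delta: 3 distinct
  JetBlue: 2 distinct
  Southwest: 1 distinct
  Spirit: 2 distinct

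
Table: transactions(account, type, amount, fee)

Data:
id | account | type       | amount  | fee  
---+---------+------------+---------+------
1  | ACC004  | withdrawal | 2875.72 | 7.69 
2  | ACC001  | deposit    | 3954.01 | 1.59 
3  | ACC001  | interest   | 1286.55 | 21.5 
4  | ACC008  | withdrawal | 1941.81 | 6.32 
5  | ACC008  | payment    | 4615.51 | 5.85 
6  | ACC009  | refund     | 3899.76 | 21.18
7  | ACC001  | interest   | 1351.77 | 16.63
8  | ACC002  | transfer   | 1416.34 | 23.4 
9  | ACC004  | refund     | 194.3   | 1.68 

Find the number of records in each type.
SELECT type, COUNT(*) as count
FROM transactions
GROUP BY type

Result:
  deposit: 1
  interest: 2
  payment: 1
  refund: 2
  transfer: 1
  withdrawal: 2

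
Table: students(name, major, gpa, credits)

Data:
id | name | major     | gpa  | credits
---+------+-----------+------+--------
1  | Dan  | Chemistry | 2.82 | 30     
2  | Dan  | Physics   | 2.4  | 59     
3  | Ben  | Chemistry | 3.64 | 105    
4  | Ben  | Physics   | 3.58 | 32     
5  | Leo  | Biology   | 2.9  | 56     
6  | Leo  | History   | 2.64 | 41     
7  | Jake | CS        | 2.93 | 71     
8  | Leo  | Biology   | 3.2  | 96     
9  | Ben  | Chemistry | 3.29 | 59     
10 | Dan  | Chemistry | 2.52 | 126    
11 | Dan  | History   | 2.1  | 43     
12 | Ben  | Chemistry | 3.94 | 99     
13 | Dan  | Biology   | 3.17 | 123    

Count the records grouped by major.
SELECT major, COUNT(*) as count
FROM students
GROUP BY major

Result:
  Biology: 3
  CS: 1
  Chemistry: 5
  History: 2
  Physics: 2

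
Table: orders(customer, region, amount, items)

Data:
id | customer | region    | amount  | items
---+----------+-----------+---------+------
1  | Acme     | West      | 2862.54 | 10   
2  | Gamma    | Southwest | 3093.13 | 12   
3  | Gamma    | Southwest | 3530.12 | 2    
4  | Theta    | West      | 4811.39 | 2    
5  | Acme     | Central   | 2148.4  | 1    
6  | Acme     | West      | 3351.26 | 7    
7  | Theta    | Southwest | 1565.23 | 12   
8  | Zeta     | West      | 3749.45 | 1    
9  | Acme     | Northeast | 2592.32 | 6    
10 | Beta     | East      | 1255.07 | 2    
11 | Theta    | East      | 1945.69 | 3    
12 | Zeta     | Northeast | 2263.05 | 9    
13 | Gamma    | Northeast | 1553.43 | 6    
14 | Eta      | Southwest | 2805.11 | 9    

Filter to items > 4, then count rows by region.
SELECT region, COUNT(*)
FROM orders
WHERE items > 4
GROUP BY region

Note: WHERE filters rows before grouping.

Result:
  Northeast: 3
  Southwest: 3
  West: 2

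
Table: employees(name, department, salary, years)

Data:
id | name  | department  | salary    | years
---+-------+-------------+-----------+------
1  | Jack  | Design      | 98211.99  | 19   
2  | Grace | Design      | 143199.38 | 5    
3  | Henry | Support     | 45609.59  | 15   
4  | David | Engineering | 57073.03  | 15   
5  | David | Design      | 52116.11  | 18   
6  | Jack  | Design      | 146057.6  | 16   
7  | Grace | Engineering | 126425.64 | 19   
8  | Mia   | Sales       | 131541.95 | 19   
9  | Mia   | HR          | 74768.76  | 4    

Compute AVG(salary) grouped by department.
SELECT department, AVG(salary) as result
FROM employees
GROUP BY department

Result:
  Design: 109896.27
  Engineering: 91749.34
  HR: 74768.76
  Sales: 131541.95
  Support: 45609.59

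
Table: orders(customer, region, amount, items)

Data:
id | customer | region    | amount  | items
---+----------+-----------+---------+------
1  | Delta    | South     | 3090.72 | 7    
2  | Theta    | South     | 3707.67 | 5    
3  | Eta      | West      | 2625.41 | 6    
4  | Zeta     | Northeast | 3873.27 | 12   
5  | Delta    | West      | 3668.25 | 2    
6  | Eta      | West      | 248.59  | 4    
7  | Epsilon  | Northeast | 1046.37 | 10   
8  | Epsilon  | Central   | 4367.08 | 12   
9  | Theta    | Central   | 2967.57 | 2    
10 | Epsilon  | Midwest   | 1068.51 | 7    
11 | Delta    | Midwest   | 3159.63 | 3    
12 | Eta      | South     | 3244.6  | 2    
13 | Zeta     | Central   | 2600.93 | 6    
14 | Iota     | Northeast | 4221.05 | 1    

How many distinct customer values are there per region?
SELECT region, COUNT(DISTINCT customer)
FROM orders
GROUP BY region

Result:
  Central: 3 distinct
  Midwest: 2 distinct
  Northeast: 3 distinct
  South: 3 distinct
  West: 2 distinct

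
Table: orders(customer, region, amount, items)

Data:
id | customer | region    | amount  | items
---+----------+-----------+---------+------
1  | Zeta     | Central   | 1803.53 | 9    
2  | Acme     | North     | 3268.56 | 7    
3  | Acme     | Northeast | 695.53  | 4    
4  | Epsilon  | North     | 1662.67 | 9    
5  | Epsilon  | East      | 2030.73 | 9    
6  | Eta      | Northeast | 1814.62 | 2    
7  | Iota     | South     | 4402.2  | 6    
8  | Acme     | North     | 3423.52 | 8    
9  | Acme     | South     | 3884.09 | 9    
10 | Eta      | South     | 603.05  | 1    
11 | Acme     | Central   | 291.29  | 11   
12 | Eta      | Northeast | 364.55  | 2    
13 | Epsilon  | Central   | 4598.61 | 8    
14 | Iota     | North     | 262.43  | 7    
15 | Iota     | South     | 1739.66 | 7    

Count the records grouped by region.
SELECT region, COUNT(*) as count
FROM orders
GROUP BY region

Result:
  Central: 3
  East: 1
  North: 4
  Northeast: 3
  South: 4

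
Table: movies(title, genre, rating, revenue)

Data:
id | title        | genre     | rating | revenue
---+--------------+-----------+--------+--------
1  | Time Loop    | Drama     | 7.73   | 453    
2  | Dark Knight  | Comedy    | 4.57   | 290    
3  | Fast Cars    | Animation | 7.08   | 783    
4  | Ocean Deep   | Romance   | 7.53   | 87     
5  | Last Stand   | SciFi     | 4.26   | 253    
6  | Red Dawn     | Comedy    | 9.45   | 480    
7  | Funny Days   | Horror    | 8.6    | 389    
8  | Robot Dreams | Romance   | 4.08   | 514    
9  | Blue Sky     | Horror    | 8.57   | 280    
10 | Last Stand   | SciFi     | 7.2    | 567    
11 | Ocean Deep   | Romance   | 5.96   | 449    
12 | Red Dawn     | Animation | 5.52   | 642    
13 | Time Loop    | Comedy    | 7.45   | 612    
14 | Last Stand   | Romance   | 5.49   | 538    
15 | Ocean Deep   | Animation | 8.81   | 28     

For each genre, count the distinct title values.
SELECT genre, COUNT(DISTINCT title)
FROM movies
GROUP BY genre

Result:
  Animation: 3 distinct
  Comedy: 3 distinct
  Drama: 1 distinct
  Horror: 2 distinct
  Romance: 3 distinct
  SciFi: 1 distinct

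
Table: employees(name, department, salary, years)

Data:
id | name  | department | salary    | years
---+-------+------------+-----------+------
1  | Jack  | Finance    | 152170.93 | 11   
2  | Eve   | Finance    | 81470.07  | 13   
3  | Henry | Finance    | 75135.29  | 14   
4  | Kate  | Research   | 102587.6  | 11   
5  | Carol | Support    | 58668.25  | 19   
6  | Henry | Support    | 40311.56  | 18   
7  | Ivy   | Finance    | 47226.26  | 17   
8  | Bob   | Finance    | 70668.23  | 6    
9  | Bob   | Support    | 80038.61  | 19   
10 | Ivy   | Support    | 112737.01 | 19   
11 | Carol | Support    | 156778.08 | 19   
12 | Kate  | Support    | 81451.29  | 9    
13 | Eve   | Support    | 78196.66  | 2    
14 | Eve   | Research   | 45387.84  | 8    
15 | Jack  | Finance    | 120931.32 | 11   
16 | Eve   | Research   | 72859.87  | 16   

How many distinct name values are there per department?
SELECT department, COUNT(DISTINCT name)
FROM employees
GROUP BY department

Result:
  Finance: 5 distinct
  Research: 2 distinct
  Support: 6 distinct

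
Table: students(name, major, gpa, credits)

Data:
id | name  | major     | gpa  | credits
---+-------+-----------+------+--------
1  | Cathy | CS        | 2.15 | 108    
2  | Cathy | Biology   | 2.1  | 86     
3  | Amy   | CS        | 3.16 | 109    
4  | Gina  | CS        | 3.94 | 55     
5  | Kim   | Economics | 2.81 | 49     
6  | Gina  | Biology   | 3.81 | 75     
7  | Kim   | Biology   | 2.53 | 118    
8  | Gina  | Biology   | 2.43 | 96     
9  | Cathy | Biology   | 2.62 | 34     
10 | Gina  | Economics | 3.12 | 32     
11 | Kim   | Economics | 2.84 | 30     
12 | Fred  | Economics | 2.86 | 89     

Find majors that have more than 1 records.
SELECT major, COUNT(*) as cnt
FROM students
GROUP BY major
HAVING COUNT(*) > 1

Result:
  Biology: 5
  CS: 3
  Economics: 4

Note: HAVING filters groups after aggregation, WHERE filters rows before.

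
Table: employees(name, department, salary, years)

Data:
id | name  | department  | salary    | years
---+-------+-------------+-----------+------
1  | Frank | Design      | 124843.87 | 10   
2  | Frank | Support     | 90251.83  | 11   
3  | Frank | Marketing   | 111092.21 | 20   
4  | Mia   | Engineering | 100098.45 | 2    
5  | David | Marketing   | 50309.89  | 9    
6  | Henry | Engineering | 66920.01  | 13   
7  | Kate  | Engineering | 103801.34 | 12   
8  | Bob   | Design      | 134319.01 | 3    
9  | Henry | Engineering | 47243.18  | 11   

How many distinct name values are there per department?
SELECT department, COUNT(DISTINCT name)
FROM employees
GROUP BY department

Result:
  Design: 2 distinct
  Engineering: 3 distinct
  Marketing: 2 distinct
  Support: 1 distinct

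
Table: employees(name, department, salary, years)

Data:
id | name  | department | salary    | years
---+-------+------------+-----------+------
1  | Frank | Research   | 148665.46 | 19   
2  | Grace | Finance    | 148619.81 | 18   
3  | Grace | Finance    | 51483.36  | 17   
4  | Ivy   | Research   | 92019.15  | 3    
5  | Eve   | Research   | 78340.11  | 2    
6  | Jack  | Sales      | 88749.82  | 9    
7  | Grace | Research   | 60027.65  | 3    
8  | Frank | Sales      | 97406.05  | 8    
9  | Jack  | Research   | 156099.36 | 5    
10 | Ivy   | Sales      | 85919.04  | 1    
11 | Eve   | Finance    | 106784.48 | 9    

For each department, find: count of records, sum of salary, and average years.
SELECT department,
       COUNT(*) as cnt,
       SUM(salary) as total_salary,
       AVG(years) as avg_years
FROM employees
GROUP BY department

Result:
  Finance: 3 records, 306887.65 total salary, 14.67 avg years
  Research: 5 records, 535151.73 total salary, 6.40 avg years
  Sales: 3 records, 272074.91 total salary, 6.00 avg years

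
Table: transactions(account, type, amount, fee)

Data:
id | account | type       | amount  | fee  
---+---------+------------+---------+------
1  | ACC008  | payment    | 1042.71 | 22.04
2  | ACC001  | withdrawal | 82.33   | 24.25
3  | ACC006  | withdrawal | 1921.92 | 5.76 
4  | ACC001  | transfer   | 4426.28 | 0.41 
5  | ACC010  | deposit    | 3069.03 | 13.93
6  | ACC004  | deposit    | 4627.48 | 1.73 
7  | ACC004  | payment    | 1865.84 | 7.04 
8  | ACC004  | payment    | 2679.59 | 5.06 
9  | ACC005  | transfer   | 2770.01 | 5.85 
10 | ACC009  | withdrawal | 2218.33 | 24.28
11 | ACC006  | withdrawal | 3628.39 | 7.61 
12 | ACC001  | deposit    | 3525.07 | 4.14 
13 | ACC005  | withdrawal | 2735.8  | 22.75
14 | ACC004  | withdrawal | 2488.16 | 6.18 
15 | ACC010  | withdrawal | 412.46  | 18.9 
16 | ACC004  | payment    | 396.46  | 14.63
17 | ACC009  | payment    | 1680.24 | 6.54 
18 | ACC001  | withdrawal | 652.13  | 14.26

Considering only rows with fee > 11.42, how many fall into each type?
SELECT type, COUNT(*)
FROM transactions
WHERE fee > 11.42
GROUP BY type

Note: WHERE filters rows before grouping.

Result:
  deposit: 1
  payment: 2
  withdrawal: 5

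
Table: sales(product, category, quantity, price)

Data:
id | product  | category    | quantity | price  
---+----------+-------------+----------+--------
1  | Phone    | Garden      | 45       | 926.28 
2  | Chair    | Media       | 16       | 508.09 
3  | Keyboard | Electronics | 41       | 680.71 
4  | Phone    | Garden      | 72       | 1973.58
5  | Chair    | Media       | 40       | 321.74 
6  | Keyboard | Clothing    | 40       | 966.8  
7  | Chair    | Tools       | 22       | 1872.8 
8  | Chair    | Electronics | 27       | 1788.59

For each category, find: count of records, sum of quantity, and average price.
SELECT category,
       COUNT(*) as cnt,
       SUM(quantity) as total_quantity,
       AVG(price) as avg_price
FROM sales
GROUP BY category

Result:
  Clothing: 1 records, 40 total quantity, 966.80 avg price
  Electronics: 2 records, 68 total quantity, 1234.65 avg price
  Garden: 2 records, 117 total quantity, 1449.93 avg price
  Media: 2 records, 56 total quantity, 414.92 avg price
  Tools: 1 records, 22 total quantity, 1872.80 avg price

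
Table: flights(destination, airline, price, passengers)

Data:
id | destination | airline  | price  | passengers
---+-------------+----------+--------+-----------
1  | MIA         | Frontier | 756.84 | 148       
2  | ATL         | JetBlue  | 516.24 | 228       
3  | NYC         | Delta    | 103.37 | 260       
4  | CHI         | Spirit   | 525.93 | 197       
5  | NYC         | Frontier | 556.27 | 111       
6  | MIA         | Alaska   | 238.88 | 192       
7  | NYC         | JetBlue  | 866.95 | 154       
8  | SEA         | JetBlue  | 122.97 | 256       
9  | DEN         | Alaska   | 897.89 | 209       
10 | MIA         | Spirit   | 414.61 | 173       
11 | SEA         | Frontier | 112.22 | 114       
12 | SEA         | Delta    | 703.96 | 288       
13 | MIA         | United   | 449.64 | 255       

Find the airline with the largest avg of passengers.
SELECT airline, AVG(passengers) as val
FROM flights
GROUP BY airline
ORDER BY val DESC
LIMIT 1

Result: Delta with avg(passengers) = 274.00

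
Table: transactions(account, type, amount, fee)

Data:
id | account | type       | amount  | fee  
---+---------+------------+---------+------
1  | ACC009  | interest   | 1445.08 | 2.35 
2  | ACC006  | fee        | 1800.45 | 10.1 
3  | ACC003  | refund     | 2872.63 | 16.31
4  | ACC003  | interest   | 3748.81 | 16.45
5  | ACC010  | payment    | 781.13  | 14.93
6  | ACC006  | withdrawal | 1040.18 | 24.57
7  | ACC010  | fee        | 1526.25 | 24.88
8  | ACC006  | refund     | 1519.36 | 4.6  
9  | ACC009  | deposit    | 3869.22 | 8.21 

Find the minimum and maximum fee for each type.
SELECT type, MIN(fee), MAX(fee)
FROM transactions
GROUP BY type

Result:
  deposit: min=8.21, max=8.21
  fee: min=10.10, max=24.88
  interest: min=2.35, max=16.45
  payment: min=14.93, max=14.93
  refund: min=4.60, max=16.31
  withdrawal: min=24.57, max=24.57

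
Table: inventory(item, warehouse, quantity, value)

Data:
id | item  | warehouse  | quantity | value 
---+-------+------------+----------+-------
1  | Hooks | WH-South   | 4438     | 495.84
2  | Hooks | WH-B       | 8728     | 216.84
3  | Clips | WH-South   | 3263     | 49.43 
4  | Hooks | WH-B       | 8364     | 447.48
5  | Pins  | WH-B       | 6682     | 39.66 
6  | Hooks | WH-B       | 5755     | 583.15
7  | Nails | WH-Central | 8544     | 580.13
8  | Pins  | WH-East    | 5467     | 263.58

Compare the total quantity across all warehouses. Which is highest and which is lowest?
SELECT warehouse, SUM(quantity)
FROM inventory
GROUP BY warehouse
ORDER BY SUM(quantity)

All groups:
  WH-East: 5467
  WH-South: 7701
  WH-Central: 8544
  WH-B: 29529

Highest: WH-B (29529)
Lowest: WH-East (5467)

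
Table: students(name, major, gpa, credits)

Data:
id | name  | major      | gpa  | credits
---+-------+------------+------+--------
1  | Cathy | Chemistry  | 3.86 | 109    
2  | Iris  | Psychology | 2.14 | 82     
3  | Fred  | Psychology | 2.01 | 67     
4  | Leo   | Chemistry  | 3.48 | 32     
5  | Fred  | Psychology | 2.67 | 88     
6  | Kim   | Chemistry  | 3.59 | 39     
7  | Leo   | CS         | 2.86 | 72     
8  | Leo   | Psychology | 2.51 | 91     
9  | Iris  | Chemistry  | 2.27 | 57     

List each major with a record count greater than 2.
SELECT major, COUNT(*) as cnt
FROM students
GROUP BY major
HAVING COUNT(*) > 2

Result:
  Chemistry: 4
  Psychology: 4

Note: HAVING filters groups after aggregation, WHERE filters rows before.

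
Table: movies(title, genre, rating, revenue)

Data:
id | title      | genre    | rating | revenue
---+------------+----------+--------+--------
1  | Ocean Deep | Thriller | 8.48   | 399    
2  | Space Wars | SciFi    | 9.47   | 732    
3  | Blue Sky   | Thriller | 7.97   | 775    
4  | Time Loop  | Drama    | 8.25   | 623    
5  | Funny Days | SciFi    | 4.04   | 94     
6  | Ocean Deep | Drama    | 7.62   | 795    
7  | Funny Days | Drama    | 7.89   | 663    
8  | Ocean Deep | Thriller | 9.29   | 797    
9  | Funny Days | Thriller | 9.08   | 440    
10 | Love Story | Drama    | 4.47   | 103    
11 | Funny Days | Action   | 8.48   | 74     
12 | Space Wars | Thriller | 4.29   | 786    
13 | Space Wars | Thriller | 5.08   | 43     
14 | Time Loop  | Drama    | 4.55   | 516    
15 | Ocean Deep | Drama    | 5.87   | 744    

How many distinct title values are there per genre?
SELECT genre, COUNT(DISTINCT title)
FROM movies
GROUP BY genre

Result:
  Action: 1 distinct
  Drama: 4 distinct
  SciFi: 2 distinct
  Thriller: 4 distinct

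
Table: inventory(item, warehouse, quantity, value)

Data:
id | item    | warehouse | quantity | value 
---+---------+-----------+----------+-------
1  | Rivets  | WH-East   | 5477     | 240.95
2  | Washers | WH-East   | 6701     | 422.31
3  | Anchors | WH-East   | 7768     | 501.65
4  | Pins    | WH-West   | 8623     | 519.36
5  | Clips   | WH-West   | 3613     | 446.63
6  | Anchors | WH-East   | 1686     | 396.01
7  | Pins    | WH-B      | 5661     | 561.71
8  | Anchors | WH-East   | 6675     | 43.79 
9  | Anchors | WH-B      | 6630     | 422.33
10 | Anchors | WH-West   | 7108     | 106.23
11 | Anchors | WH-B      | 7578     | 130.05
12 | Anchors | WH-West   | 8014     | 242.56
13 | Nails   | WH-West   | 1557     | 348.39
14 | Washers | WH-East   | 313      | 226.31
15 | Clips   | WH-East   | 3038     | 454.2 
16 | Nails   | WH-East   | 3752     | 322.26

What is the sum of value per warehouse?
SELECT warehouse, SUM(value) as result
FROM inventory
GROUP BY warehouse

Result:
  WH-B: 1114.09
  WH-East: 2607.48
  WH-West: 1663.17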